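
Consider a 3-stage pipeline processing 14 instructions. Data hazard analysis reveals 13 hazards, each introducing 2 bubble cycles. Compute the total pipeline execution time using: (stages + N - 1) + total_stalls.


Base cycles = 3 + 14 - 1 = 16
Total stalls = 13 * 2 = 26
Total = 16 + 26 = 42

42


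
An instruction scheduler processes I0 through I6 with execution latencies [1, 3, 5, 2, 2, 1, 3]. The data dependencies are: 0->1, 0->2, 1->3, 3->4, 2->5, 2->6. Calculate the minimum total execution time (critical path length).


Compute longest path through dependency graph: dist(Ik) = max over predecessors of dist + latency(Ik).
dist(I0) = latency 1 = 1
dist(I1) = dist(I0) + 3 = 1 + 3 = 4
dist(I2) = dist(I0) + 5 = 1 + 5 = 6
dist(I3) = dist(I1) + 2 = 4 + 2 = 6
dist(I4) = dist(I3) + 2 = 6 + 2 = 8
dist(I5) = dist(I2) + 1 = 6 + 1 = 7
dist(I6) = dist(I2) + 3 = 6 + 3 = 9
Critical path = max dist = 9

9


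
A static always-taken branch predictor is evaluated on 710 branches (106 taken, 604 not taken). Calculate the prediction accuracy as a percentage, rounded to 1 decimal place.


Predictor: always-taken
Correct predictions = 106
Accuracy = 106 / 710 * 100 = 14.9%

14.9


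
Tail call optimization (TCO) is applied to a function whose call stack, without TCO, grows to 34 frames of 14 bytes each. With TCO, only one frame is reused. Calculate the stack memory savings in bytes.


Without TCO: 34 * 14 = 476 bytes
With TCO: reuse 1 frame = 14 bytes
Savings = 476 - 14 = 462

462


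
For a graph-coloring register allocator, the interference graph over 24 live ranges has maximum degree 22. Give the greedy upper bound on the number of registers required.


Greedy coloring never needs more than (max_degree + 1) colors: when coloring a vertex, at most max_degree neighbors are already colored.
Upper bound = 22 + 1 = 23

23


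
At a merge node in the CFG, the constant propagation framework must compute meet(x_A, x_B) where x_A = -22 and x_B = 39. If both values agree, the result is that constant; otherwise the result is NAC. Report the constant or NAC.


Meet operation: if both paths give the same constant, result is that constant; if they differ, result is NAC (not-a-constant).
Path A: -22, Path B: 39 -> differ
Result: not-a-constant -> NAC

NAC


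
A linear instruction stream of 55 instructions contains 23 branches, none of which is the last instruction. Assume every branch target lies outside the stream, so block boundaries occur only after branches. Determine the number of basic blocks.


With no in-sequence branch targets, the leaders are the first instruction plus the instruction after each branch.
Number of basic blocks = branches + 1
= 23 + 1 = 24

24


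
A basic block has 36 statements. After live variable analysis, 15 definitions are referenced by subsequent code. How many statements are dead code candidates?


Dead code = total statements - live definitions
= 36 - 15 = 21

21


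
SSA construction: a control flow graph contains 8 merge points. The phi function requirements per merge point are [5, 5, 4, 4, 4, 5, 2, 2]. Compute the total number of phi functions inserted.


Total phi functions = sum of phi functions at each join node
= 5 + 5 + 4 + 4 + 4 + 5 + 2 + 2 = 31

31


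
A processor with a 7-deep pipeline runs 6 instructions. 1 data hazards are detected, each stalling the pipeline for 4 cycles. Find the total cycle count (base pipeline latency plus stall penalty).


Base cycles = 7 + 6 - 1 = 12
Total stalls = 1 * 4 = 4
Total = 12 + 4 = 16

16


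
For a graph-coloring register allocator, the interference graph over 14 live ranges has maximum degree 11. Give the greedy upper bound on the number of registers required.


Greedy coloring never needs more than (max_degree + 1) colors: when coloring a vertex, at most max_degree neighbors are already colored.
Upper bound = 11 + 1 = 12

12


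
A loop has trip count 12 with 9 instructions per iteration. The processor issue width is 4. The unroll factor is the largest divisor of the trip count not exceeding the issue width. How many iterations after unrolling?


Largest divisor of 12 <= 4 is 4
New iterations = 12 / 4 = 3

3


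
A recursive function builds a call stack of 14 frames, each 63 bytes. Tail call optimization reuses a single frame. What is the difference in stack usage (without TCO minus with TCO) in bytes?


Without TCO: 14 * 63 = 882 bytes
With TCO: reuse 1 frame = 63 bytes
Savings = 882 - 63 = 819

819


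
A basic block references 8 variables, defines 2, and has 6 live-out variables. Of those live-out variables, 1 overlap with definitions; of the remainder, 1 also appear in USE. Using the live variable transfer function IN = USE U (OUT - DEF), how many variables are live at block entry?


OUT - DEF: 6 - 1 = 5
|IN| = |USE| + |OUT - DEF| - |USE ∩ (OUT - DEF)| = 8 + 5 - 1 = 12

12


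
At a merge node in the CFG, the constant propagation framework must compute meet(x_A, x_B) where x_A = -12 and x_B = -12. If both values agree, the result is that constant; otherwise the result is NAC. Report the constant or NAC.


Meet operation: if both paths give the same constant, result is that constant; if they differ, result is NAC (not-a-constant).
Path A: -12, Path B: -12 -> equal
Result: constant -> -12

-12


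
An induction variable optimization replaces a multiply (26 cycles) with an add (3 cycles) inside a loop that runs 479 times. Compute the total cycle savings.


Per-iteration saving = 26 - 3 = 23
Total saved = 479 * 23 = 11017

11017


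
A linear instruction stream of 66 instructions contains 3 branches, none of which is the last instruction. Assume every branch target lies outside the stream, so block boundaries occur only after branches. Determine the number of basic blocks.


With no in-sequence branch targets, the leaders are the first instruction plus the instruction after each branch.
Number of basic blocks = branches + 1
= 3 + 1 = 4

4


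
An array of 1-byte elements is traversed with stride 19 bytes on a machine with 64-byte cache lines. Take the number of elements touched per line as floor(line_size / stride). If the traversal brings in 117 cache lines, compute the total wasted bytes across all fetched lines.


Elements per line = floor(64 / 19) = 3
Bytes used per line = 3 * 1 = 3
Wasted per line = 64 - 3 = 61
Total wasted = 61 * 117 = 7137

7137


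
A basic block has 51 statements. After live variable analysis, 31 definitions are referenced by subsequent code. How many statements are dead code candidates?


Dead code = total statements - live definitions
= 51 - 31 = 20

20


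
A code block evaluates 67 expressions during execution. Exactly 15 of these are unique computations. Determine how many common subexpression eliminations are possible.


CSE count = total expressions - unique expressions
= 67 - 15 = 52

52


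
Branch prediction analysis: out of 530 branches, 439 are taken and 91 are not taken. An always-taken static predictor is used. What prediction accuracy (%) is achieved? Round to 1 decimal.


Predictor: always-taken
Correct predictions = 439
Accuracy = 439 / 530 * 100 = 82.8%

82.8


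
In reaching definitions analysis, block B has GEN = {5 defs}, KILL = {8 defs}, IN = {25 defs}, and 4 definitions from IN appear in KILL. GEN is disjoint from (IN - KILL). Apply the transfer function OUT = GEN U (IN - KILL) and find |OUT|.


IN - KILL: 25 - 4 = 21 surviving definitions
OUT = GEN + surviving = 5 + 21 = 26

26


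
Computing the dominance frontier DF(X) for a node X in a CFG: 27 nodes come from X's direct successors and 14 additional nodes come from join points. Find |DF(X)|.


DF(X) = direct successor contributions + join point contributions
= 27 + 14 = 41

41


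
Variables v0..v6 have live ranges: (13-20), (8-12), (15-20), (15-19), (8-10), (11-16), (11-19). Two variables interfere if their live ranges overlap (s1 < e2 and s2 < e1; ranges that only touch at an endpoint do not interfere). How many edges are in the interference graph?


Check all pairs for overlapping intervals.
Two intervals (s1,e1) and (s2,e2) overlap if s1 < e2 and s2 < e1.
v0 (13-20) vs v1..v6: overlaps v2, v3, v5, v6 -> 4
v1 (8-12) vs v2..v6: overlaps v4, v5, v6 -> 3
v2 (15-20) vs v3..v6: overlaps v3, v5, v6 -> 3
v3 (15-19) vs v4..v6: overlaps v5, v6 -> 2
v4 (8-10) vs v5..v6: overlaps none -> 0
v5 (11-16) vs v6: overlaps v6 -> 1
Total overlapping pairs = 4 + 3 + 3 + 2 + 0 + 1 = 13

13


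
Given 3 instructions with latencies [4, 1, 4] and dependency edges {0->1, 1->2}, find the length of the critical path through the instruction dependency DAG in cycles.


Compute longest path through dependency graph: dist(Ik) = max over predecessors of dist + latency(Ik).
dist(I0) = latency 4 = 4
dist(I1) = dist(I0) + 1 = 4 + 1 = 5
dist(I2) = dist(I1) + 4 = 5 + 4 = 9
Critical path = max dist = 9

9


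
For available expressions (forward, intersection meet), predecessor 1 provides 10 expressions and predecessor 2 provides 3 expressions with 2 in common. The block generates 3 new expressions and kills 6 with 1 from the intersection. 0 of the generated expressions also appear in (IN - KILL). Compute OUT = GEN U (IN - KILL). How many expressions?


IN = intersection of predecessors = 2
IN - KILL = 2 - 1 = 1
|OUT| = |GEN| + |IN - KILL| - |GEN ∩ (IN - KILL)| = 3 + 1 - 0 = 4

4


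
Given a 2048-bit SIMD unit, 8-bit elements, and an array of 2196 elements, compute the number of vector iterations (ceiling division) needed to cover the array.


Width = 2048 / 8 = 256 elements per vector op
Iterations = ceil(2196 / 256) = 9

9


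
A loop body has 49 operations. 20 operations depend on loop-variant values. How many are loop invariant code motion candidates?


Invariant candidates = total - loop-dependent
= 49 - 20 = 29

29


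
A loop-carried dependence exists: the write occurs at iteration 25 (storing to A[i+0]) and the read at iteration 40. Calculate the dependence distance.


Distance = read iteration - write iteration
= 40 - 25 = 15

15


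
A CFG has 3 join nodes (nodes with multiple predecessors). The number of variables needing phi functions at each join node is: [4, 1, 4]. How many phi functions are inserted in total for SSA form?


Total phi functions = sum of phi functions at each join node
= 4 + 1 + 4 = 9

9


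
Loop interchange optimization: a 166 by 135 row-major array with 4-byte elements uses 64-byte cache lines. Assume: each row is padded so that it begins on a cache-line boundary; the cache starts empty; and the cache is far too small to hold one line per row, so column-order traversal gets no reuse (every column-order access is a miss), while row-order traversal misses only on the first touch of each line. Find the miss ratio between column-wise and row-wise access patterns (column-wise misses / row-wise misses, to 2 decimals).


Each row occupies 135 * 4 = 540 bytes and starts on a line boundary, so it spans ceil(540 / 64) = 9 cache lines.
Row-major traversal misses (one per line touched): 166 * ceil(135 * 4 / 64) = 1494
Column-major traversal misses (no reuse, every access misses): 166 * 135 = 22410
Ratio = 22410 / 1494 = 15.0

15.0


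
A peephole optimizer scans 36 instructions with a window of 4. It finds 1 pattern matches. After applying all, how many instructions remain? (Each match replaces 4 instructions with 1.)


Each match removes 3 instructions.
Total removed = 1 * 3 = 3
Remaining = 36 - 3 = 33

33


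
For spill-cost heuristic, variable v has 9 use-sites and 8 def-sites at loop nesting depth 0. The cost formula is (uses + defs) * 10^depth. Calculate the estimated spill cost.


uses + defs = 9 + 8 = 17
10^0 = 1
Spill cost = 17 * 1 = 17

17


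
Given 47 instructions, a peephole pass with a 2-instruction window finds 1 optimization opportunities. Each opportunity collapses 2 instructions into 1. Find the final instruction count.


Each match removes 1 instructions.
Total removed = 1 * 1 = 1
Remaining = 47 - 1 = 46

46


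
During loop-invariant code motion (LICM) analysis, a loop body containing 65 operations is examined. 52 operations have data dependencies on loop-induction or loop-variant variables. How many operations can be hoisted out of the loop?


Invariant candidates = total - loop-dependent
= 65 - 52 = 13

13


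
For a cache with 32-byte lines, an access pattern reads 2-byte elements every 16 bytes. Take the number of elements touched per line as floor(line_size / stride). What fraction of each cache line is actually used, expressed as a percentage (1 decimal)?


Elements per cache line = floor(32 / 16) = 2
Bytes used = 2 * 2 = 4
Utilization = 4 / 32 * 100 = 12.5%

12.5


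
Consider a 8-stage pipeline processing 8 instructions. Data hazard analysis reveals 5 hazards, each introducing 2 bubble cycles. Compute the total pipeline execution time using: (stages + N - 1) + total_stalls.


Base cycles = 8 + 8 - 1 = 15
Total stalls = 5 * 2 = 10
Total = 15 + 10 = 25

25


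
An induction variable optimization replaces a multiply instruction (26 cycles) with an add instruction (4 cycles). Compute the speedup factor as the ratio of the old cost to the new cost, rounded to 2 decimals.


Ratio = mult_cost / add_cost = 26 / 4 = 6.5

6.5


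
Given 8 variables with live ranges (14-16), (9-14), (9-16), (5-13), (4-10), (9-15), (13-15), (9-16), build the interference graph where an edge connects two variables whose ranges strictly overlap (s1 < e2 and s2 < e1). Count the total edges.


Check all pairs for overlapping intervals.
Two intervals (s1,e1) and (s2,e2) overlap if s1 < e2 and s2 < e1.
v0 (14-16) vs v1..v7: overlaps v2, v5, v6, v7 -> 4
v1 (9-14) vs v2..v7: overlaps v2, v3, v4, v5, v6, v7 -> 6
v2 (9-16) vs v3..v7: overlaps v3, v4, v5, v6, v7 -> 5
v3 (5-13) vs v4..v7: overlaps v4, v5, v7 -> 3
v4 (4-10) vs v5..v7: overlaps v5, v7 -> 2
v5 (9-15) vs v6..v7: overlaps v6, v7 -> 2
v6 (13-15) vs v7: overlaps v7 -> 1
Total overlapping pairs = 4 + 6 + 5 + 3 + 2 + 2 + 1 = 23

23


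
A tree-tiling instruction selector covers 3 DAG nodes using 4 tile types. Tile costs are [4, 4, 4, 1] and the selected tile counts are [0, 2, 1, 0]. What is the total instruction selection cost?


Total cost = sum(count_i * cost_i)
= 0*4 + 2*4 + 1*4 + 0*1
= 12

12


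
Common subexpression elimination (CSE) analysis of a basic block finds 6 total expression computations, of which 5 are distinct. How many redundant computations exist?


CSE count = total expressions - unique expressions
= 6 - 5 = 1

1


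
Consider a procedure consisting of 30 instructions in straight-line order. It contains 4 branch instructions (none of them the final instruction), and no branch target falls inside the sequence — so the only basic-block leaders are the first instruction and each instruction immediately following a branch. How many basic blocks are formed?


With no in-sequence branch targets, the leaders are the first instruction plus the instruction after each branch.
Number of basic blocks = branches + 1
= 4 + 1 = 5

5


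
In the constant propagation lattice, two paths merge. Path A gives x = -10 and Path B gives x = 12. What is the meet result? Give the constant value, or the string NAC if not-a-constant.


Meet operation: if both paths give the same constant, result is that constant; if they differ, result is NAC (not-a-constant).
Path A: -10, Path B: 12 -> differ
Result: not-a-constant -> NAC

NAC


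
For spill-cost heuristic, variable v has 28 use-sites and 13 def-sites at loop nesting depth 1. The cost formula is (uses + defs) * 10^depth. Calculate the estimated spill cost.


uses + defs = 28 + 13 = 41
10^1 = 10
Spill cost = 41 * 10 = 410

410


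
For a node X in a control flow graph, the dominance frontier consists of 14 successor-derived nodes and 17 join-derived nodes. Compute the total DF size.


DF(X) = direct successor contributions + join point contributions
= 14 + 17 = 31

31


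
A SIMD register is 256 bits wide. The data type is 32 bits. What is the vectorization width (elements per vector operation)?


Width = SIMD bits / data type bits
= 256 / 32 = 8

8


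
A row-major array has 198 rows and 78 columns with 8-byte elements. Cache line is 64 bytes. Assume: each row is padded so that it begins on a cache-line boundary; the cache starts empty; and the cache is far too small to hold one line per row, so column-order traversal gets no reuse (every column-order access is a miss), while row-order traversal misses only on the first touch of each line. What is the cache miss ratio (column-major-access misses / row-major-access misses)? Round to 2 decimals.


Each row occupies 78 * 8 = 624 bytes and starts on a line boundary, so it spans ceil(624 / 64) = 10 cache lines.
Row-major traversal misses (one per line touched): 198 * ceil(78 * 8 / 64) = 1980
Column-major traversal misses (no reuse, every access misses): 198 * 78 = 15444
Ratio = 15444 / 1980 = 7.8

7.8


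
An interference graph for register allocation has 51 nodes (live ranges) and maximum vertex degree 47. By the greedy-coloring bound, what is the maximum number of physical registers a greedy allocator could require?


Greedy coloring never needs more than (max_degree + 1) colors: when coloring a vertex, at most max_degree neighbors are already colored.
Upper bound = 47 + 1 = 48

48


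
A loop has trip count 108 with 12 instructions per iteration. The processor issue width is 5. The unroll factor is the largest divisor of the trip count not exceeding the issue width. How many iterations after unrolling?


Largest divisor of 108 <= 5 is 4
New iterations = 108 / 4 = 27

27


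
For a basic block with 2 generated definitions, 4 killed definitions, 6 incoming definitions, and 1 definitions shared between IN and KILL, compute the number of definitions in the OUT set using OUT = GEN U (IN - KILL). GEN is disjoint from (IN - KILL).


IN - KILL: 6 - 1 = 5 surviving definitions
OUT = GEN + surviving = 2 + 5 = 7

7


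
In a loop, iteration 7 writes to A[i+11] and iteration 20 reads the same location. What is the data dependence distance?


Distance = read iteration - write iteration
= 20 - 7 = 13

13


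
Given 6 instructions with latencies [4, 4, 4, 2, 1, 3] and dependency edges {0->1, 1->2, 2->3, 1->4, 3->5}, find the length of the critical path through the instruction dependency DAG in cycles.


Compute longest path through dependency graph: dist(Ik) = max over predecessors of dist + latency(Ik).
dist(I0) = latency 4 = 4
dist(I1) = dist(I0) + 4 = 4 + 4 = 8
dist(I2) = dist(I1) + 4 = 8 + 4 = 12
dist(I3) = dist(I2) + 2 = 12 + 2 = 14
dist(I4) = dist(I1) + 1 = 8 + 1 = 9
dist(I5) = dist(I3) + 3 = 14 + 3 = 17
Critical path = max dist = 17

17


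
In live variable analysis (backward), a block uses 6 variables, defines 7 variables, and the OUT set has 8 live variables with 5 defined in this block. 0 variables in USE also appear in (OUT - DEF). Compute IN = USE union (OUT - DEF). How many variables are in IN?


OUT - DEF: 8 - 5 = 3
|IN| = |USE| + |OUT - DEF| - |USE ∩ (OUT - DEF)| = 6 + 3 - 0 = 9

9


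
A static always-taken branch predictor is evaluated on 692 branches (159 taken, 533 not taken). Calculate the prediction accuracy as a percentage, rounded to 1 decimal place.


Predictor: always-taken
Correct predictions = 159
Accuracy = 159 / 692 * 100 = 23.0%

23.0


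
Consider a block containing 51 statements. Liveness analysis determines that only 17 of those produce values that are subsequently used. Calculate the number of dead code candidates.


Dead code = total statements - live definitions
= 51 - 17 = 34

34


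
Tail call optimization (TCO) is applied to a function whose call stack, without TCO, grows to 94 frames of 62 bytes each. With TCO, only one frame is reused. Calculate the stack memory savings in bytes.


Without TCO: 94 * 62 = 5828 bytes
With TCO: reuse 1 frame = 62 bytes
Savings = 5828 - 62 = 5766

5766


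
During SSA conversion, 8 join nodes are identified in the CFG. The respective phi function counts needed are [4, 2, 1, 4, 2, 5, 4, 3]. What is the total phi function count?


Total phi functions = sum of phi functions at each join node
= 4 + 2 + 1 + 4 + 2 + 5 + 4 + 3 = 25

25


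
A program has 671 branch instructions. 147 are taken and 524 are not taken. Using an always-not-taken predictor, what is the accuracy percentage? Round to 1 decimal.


Predictor: always-not-taken
Correct predictions = 524
Accuracy = 524 / 671 * 100 = 78.1%

78.1


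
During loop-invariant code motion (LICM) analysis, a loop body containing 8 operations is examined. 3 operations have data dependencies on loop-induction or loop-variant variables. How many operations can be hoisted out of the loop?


Invariant candidates = total - loop-dependent
= 8 - 3 = 5

5


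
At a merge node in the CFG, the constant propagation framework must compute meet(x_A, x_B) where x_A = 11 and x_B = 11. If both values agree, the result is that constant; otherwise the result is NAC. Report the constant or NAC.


Meet operation: if both paths give the same constant, result is that constant; if they differ, result is NAC (not-a-constant).
Path A: 11, Path B: 11 -> equal
Result: constant -> 11

11


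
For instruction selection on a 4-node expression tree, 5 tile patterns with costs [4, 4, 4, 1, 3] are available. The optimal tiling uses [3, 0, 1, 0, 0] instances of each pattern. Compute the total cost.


Total cost = sum(count_i * cost_i)
= 3*4 + 0*4 + 1*4 + 0*1 + 0*3
= 16

16


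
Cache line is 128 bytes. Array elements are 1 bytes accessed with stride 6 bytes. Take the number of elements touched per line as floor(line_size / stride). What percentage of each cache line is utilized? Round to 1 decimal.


Elements per cache line = floor(128 / 6) = 21
Bytes used = 21 * 1 = 21
Utilization = 21 / 128 * 100 = 16.4%

16.4


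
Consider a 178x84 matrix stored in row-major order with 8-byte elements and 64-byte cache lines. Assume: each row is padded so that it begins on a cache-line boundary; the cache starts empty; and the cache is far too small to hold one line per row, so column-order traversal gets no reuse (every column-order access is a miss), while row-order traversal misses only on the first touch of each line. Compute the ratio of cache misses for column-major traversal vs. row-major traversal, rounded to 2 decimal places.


Each row occupies 84 * 8 = 672 bytes and starts on a line boundary, so it spans ceil(672 / 64) = 11 cache lines.
Row-major traversal misses (one per line touched): 178 * ceil(84 * 8 / 64) = 1958
Column-major traversal misses (no reuse, every access misses): 178 * 84 = 14952
Ratio = 14952 / 1958 = 7.64

7.64


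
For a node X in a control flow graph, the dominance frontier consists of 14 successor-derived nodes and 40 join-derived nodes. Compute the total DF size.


DF(X) = direct successor contributions + join point contributions
= 14 + 40 = 54

54


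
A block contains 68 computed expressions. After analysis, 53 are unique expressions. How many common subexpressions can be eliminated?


CSE count = total expressions - unique expressions
= 68 - 53 = 15

15


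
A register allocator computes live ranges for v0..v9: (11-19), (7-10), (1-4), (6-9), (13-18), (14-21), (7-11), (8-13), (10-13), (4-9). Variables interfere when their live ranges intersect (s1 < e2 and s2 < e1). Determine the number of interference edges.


Check all pairs for overlapping intervals.
Two intervals (s1,e1) and (s2,e2) overlap if s1 < e2 and s2 < e1.
v0 (11-19) vs v1..v9: overlaps v4, v5, v7, v8 -> 4
v1 (7-10) vs v2..v9: overlaps v3, v6, v7, v9 -> 4
v2 (1-4) vs v3..v9: overlaps none -> 0
v3 (6-9) vs v4..v9: overlaps v6, v7, v9 -> 3
v4 (13-18) vs v5..v9: overlaps v5 -> 1
v5 (14-21) vs v6..v9: overlaps none -> 0
v6 (7-11) vs v7..v9: overlaps v7, v8, v9 -> 3
v7 (8-13) vs v8..v9: overlaps v8, v9 -> 2
v8 (10-13) vs v9: overlaps none -> 0
Total overlapping pairs = 4 + 4 + 0 + 3 + 1 + 0 + 3 + 2 + 0 = 17

17


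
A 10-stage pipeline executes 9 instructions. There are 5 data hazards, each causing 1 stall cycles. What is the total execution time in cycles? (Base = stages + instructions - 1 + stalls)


Base cycles = 10 + 9 - 1 = 18
Total stalls = 5 * 1 = 5
Total = 18 + 5 = 23

23


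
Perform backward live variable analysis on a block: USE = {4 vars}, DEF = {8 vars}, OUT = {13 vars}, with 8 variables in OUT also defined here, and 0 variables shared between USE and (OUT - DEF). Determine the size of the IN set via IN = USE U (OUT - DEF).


OUT - DEF: 13 - 8 = 5
|IN| = |USE| + |OUT - DEF| - |USE ∩ (OUT - DEF)| = 4 + 5 - 0 = 9

9


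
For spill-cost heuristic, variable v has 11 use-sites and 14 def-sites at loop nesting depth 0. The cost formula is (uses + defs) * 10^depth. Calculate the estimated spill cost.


uses + defs = 11 + 14 = 25
10^0 = 1
Spill cost = 25 * 1 = 25

25


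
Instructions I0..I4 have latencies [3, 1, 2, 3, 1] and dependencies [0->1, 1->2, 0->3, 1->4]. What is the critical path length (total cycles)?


Compute longest path through dependency graph: dist(Ik) = max over predecessors of dist + latency(Ik).
dist(I0) = latency 3 = 3
dist(I1) = dist(I0) + 1 = 3 + 1 = 4
dist(I2) = dist(I1) + 2 = 4 + 2 = 6
dist(I3) = dist(I0) + 3 = 3 + 3 = 6
dist(I4) = dist(I1) + 1 = 4 + 1 = 5
Critical path = max dist = 6

6


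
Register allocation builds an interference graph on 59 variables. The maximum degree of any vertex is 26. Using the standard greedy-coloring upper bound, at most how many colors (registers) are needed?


Greedy coloring never needs more than (max_degree + 1) colors: when coloring a vertex, at most max_degree neighbors are already colored.
Upper bound = 26 + 1 = 27

27


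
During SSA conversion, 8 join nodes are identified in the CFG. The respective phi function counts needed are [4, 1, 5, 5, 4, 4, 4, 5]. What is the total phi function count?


Total phi functions = sum of phi functions at each join node
= 4 + 1 + 5 + 5 + 4 + 4 + 4 + 5 = 32

32


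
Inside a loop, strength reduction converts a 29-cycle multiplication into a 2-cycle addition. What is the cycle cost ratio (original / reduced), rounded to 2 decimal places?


Ratio = mult_cost / add_cost = 29 / 2 = 14.5

14.5


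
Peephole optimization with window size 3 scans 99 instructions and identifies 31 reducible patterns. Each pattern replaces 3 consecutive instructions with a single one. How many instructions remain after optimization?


Each match removes 2 instructions.
Total removed = 31 * 2 = 62
Remaining = 99 - 62 = 37

37


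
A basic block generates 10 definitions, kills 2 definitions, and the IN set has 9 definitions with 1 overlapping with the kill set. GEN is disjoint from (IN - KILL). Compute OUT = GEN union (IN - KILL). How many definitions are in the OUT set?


IN - KILL: 9 - 1 = 8 surviving definitions
OUT = GEN + surviving = 10 + 8 = 18

18


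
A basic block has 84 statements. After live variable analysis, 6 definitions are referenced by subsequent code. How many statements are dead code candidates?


Dead code = total statements - live definitions
= 84 - 6 = 78

78


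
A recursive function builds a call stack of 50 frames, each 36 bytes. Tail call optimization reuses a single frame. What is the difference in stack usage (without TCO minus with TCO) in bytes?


Without TCO: 50 * 36 = 1800 bytes
With TCO: reuse 1 frame = 36 bytes
Savings = 1800 - 36 = 1764

1764


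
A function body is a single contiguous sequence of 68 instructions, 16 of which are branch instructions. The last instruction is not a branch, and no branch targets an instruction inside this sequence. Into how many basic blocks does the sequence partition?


With no in-sequence branch targets, the leaders are the first instruction plus the instruction after each branch.
Number of basic blocks = branches + 1
= 16 + 1 = 17

17


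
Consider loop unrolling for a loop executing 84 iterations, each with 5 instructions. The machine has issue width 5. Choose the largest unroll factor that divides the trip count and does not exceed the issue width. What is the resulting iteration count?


Largest divisor of 84 <= 5 is 4
New iterations = 84 / 4 = 21

21


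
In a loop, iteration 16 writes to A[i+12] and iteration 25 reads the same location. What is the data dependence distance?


Distance = read iteration - write iteration
= 25 - 16 = 9

9


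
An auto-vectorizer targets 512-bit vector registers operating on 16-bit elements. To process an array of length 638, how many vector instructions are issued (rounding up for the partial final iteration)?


Width = 512 / 16 = 32 elements per vector op
Iterations = ceil(638 / 32) = 20

20


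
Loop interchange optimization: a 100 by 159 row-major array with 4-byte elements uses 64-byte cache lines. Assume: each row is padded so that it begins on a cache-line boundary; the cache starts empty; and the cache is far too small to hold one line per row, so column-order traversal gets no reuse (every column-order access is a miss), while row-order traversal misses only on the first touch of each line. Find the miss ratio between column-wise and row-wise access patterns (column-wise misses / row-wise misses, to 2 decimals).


Each row occupies 159 * 4 = 636 bytes and starts on a line boundary, so it spans ceil(636 / 64) = 10 cache lines.
Row-major traversal misses (one per line touched): 100 * ceil(159 * 4 / 64) = 1000
Column-major traversal misses (no reuse, every access misses): 100 * 159 = 15900
Ratio = 15900 / 1000 = 15.9

15.9


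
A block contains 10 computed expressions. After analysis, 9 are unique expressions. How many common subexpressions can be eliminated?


CSE count = total expressions - unique expressions
= 10 - 9 = 1

1


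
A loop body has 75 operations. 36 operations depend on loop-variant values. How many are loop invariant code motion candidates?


Invariant candidates = total - loop-dependent
= 75 - 36 = 39

39


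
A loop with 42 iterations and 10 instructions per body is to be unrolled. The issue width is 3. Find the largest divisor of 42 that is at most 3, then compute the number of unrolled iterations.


Largest divisor of 42 <= 3 is 3
New iterations = 42 / 3 = 14

14


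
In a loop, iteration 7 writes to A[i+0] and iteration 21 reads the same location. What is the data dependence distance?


Distance = read iteration - write iteration
= 21 - 7 = 14

14


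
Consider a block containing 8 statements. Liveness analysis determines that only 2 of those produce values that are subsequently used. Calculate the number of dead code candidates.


Dead code = total statements - live definitions
= 8 - 2 = 6

6


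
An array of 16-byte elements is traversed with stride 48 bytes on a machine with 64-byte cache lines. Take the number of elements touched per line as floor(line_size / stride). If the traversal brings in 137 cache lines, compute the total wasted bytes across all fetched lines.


Elements per line = floor(64 / 48) = 1
Bytes used per line = 1 * 16 = 16
Wasted per line = 64 - 16 = 48
Total wasted = 48 * 137 = 6576

6576


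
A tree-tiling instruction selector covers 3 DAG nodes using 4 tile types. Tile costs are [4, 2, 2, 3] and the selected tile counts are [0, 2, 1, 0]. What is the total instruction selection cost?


Total cost = sum(count_i * cost_i)
= 0*4 + 2*2 + 1*2 + 0*3
= 6

6


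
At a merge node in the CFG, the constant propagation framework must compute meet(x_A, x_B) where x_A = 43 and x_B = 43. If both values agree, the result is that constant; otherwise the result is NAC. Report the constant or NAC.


Meet operation: if both paths give the same constant, result is that constant; if they differ, result is NAC (not-a-constant).
Path A: 43, Path B: 43 -> equal
Result: constant -> 43

43


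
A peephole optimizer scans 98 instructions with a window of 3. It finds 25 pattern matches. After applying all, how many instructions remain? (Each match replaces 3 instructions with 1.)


Each match removes 2 instructions.
Total removed = 25 * 2 = 50
Remaining = 98 - 50 = 48

48


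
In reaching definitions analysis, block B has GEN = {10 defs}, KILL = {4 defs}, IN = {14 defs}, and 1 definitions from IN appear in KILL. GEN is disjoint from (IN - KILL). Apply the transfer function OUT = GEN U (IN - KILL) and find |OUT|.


IN - KILL: 14 - 1 = 13 surviving definitions
OUT = GEN + surviving = 10 + 13 = 23

23


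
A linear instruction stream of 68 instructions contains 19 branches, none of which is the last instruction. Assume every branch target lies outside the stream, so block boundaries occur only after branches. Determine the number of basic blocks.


With no in-sequence branch targets, the leaders are the first instruction plus the instruction after each branch.
Number of basic blocks = branches + 1
= 19 + 1 = 20

20


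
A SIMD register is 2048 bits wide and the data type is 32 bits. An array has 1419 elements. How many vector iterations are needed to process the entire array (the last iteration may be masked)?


Width = 2048 / 32 = 64 elements per vector op
Iterations = ceil(1419 / 64) = 23

23


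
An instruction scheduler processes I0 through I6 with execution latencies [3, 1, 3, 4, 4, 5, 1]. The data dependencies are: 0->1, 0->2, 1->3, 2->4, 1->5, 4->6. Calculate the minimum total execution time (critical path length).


Compute longest path through dependency graph: dist(Ik) = max over predecessors of dist + latency(Ik).
dist(I0) = latency 3 = 3
dist(I1) = dist(I0) + 1 = 3 + 1 = 4
dist(I2) = dist(I0) + 3 = 3 + 3 = 6
dist(I3) = dist(I1) + 4 = 4 + 4 = 8
dist(I4) = dist(I2) + 4 = 6 + 4 = 10
dist(I5) = dist(I1) + 5 = 4 + 5 = 9
dist(I6) = dist(I4) + 1 = 10 + 1 = 11
Critical path = max dist = 11

11


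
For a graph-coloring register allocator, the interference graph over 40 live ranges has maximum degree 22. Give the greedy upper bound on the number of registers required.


Greedy coloring never needs more than (max_degree + 1) colors: when coloring a vertex, at most max_degree neighbors are already colored.
Upper bound = 22 + 1 = 23

23


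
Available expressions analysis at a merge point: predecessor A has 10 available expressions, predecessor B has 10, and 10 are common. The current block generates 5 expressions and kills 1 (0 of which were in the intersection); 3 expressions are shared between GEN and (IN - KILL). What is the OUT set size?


IN = intersection of predecessors = 10
IN - KILL = 10 - 0 = 10
|OUT| = |GEN| + |IN - KILL| - |GEN ∩ (IN - KILL)| = 5 + 10 - 3 = 12

12


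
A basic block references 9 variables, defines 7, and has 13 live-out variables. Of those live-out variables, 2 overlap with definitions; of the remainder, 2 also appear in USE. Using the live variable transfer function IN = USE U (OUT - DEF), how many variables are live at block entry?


OUT - DEF: 13 - 2 = 11
|IN| = |USE| + |OUT - DEF| - |USE ∩ (OUT - DEF)| = 9 + 11 - 2 = 18

18


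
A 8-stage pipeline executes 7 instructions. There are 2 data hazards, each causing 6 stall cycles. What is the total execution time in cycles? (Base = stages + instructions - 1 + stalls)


Base cycles = 8 + 7 - 1 = 14
Total stalls = 2 * 6 = 12
Total = 14 + 12 = 26

26


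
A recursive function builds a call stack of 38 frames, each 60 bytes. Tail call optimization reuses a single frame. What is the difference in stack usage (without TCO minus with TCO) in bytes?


Without TCO: 38 * 60 = 2280 bytes
With TCO: reuse 1 frame = 60 bytes
Savings = 2280 - 60 = 2220

2220


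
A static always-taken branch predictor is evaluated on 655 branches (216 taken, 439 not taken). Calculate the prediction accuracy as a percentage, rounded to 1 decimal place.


Predictor: always-taken
Correct predictions = 216
Accuracy = 216 / 655 * 100 = 33.0%

33.0


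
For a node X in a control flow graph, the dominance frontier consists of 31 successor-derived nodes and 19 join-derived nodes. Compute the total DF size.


DF(X) = direct successor contributions + join point contributions
= 31 + 19 = 50

50


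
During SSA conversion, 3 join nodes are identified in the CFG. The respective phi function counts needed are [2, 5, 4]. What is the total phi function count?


Total phi functions = sum of phi functions at each join node
= 2 + 5 + 4 = 11

11


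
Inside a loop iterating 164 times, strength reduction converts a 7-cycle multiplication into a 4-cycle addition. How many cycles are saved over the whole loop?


Per-iteration saving = 7 - 4 = 3
Total saved = 164 * 3 = 492

492


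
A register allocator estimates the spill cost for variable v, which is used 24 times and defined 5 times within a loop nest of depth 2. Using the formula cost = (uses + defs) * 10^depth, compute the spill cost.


uses + defs = 24 + 5 = 29
10^2 = 100
Spill cost = 29 * 100 = 2900

2900


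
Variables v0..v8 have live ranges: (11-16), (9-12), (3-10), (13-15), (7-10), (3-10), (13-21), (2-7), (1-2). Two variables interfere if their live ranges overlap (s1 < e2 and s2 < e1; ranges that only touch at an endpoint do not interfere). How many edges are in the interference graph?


Check all pairs for overlapping intervals.
Two intervals (s1,e1) and (s2,e2) overlap if s1 < e2 and s2 < e1.
v0 (11-16) vs v1..v8: overlaps v1, v3, v6 -> 3
v1 (9-12) vs v2..v8: overlaps v2, v4, v5 -> 3
v2 (3-10) vs v3..v8: overlaps v4, v5, v7 -> 3
v3 (13-15) vs v4..v8: overlaps v6 -> 1
v4 (7-10) vs v5..v8: overlaps v5 -> 1
v5 (3-10) vs v6..v8: overlaps v7 -> 1
v6 (13-21) vs v7..v8: overlaps none -> 0
v7 (2-7) vs v8: overlaps none -> 0
Total overlapping pairs = 3 + 3 + 3 + 1 + 1 + 1 + 0 + 0 = 12

12


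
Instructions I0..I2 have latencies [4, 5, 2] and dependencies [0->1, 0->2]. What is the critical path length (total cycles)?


Compute longest path through dependency graph: dist(Ik) = max over predecessors of dist + latency(Ik).
dist(I0) = latency 4 = 4
dist(I1) = dist(I0) + 5 = 4 + 5 = 9
dist(I2) = dist(I0) + 2 = 4 + 2 = 6
Critical path = max dist = 9

9


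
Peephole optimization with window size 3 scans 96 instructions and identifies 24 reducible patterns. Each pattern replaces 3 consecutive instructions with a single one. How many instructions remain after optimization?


Each match removes 2 instructions.
Total removed = 24 * 2 = 48
Remaining = 96 - 48 = 48

48


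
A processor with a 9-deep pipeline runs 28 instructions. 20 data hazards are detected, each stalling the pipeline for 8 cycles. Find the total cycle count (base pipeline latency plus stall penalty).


Base cycles = 9 + 28 - 1 = 36
Total stalls = 20 * 8 = 160
Total = 36 + 160 = 196

196


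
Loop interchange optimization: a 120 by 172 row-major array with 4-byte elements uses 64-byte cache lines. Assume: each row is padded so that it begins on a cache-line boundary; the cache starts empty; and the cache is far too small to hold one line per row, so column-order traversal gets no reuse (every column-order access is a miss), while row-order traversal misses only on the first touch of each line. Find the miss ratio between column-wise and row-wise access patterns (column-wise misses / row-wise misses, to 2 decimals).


Each row occupies 172 * 4 = 688 bytes and starts on a line boundary, so it spans ceil(688 / 64) = 11 cache lines.
Row-major traversal misses (one per line touched): 120 * ceil(172 * 4 / 64) = 1320
Column-major traversal misses (no reuse, every access misses): 120 * 172 = 20640
Ratio = 20640 / 1320 = 15.64

15.64


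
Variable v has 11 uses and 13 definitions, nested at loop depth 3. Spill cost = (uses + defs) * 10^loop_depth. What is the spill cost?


uses + defs = 11 + 13 = 24
10^3 = 1000
Spill cost = 24 * 1000 = 24000

24000


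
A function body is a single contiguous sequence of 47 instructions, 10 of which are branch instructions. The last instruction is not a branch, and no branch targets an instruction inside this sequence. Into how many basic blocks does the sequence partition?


With no in-sequence branch targets, the leaders are the first instruction plus the instruction after each branch.
Number of basic blocks = branches + 1
= 10 + 1 = 11

11
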